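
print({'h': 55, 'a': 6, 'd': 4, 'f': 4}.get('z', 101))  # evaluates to 101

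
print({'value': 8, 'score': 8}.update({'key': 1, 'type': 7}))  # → None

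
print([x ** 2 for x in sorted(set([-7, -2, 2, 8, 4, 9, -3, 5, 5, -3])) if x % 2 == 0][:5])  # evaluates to [4, 4, 16, 64]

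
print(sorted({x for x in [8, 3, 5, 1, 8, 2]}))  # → [1, 2, 3, 5, 8]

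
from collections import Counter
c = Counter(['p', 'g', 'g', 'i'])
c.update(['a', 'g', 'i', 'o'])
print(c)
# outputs Counter({'g': 3, 'i': 2, 'p': 1, 'a': 1, 'o': 1})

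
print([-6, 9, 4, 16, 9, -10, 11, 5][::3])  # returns [-6, 16, 11]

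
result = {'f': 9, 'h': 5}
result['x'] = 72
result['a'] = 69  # {'f': 9, 'h': 5, 'x': 72, 'a': 69}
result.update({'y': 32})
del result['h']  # {'f': 9, 'x': 72, 'a': 69, 'y': 32}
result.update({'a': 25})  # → {'f': 9, 'x': 72, 'a': 25, 'y': 32}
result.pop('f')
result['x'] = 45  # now {'x': 45, 'a': 25, 'y': 32}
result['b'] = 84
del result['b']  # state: {'x': 45, 'a': 25, 'y': 32}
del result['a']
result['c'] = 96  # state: {'x': 45, 'y': 32, 'c': 96}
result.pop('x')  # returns 45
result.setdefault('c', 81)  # 96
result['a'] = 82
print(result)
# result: {'y': 32, 'c': 96, 'a': 82}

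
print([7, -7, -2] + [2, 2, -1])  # [7, -7, -2, 2, 2, -1]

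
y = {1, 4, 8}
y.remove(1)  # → {4, 8}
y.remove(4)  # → {8}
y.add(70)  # {8, 70}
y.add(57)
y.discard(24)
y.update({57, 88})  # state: {8, 57, 70, 88}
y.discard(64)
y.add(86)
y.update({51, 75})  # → {8, 51, 57, 70, 75, 86, 88}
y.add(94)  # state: {8, 51, 57, 70, 75, 86, 88, 94}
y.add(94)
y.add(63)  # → {8, 51, 57, 63, 70, 75, 86, 88, 94}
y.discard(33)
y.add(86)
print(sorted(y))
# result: [8, 51, 57, 63, 70, 75, 86, 88, 94]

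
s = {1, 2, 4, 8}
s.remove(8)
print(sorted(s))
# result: [1, 2, 4]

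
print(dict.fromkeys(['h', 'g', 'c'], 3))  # {'h': 3, 'g': 3, 'c': 3}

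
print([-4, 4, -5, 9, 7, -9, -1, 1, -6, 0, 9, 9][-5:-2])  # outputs [1, -6, 0]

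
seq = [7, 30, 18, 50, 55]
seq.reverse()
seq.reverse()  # [7, 30, 18, 50, 55]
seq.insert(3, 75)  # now [7, 30, 18, 75, 50, 55]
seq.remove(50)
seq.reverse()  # [55, 75, 18, 30, 7]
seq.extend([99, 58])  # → [55, 75, 18, 30, 7, 99, 58]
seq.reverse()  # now [58, 99, 7, 30, 18, 75, 55]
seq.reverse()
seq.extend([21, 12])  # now [55, 75, 18, 30, 7, 99, 58, 21, 12]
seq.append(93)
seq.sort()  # [7, 12, 18, 21, 30, 55, 58, 75, 93, 99]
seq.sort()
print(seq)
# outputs [7, 12, 18, 21, 30, 55, 58, 75, 93, 99]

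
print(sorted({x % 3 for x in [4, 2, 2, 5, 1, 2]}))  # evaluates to [1, 2]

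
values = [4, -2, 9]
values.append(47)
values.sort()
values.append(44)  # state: [-2, 4, 9, 47, 44]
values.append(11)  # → [-2, 4, 9, 47, 44, 11]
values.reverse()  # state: [11, 44, 47, 9, 4, -2]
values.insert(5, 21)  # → [11, 44, 47, 9, 4, 21, -2]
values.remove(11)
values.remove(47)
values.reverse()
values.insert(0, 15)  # [15, -2, 21, 4, 9, 44]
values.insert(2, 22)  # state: [15, -2, 22, 21, 4, 9, 44]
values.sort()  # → [-2, 4, 9, 15, 21, 22, 44]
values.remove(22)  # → [-2, 4, 9, 15, 21, 44]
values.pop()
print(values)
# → [-2, 4, 9, 15, 21]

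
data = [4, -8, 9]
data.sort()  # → [-8, 4, 9]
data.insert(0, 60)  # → [60, -8, 4, 9]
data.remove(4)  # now [60, -8, 9]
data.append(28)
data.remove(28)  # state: [60, -8, 9]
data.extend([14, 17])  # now [60, -8, 9, 14, 17]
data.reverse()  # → [17, 14, 9, -8, 60]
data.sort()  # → [-8, 9, 14, 17, 60]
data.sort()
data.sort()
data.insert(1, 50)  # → [-8, 50, 9, 14, 17, 60]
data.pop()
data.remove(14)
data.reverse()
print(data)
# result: [17, 9, 50, -8]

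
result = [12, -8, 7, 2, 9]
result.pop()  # 9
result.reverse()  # [2, 7, -8, 12]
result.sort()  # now [-8, 2, 7, 12]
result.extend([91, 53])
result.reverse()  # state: [53, 91, 12, 7, 2, -8]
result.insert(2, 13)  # [53, 91, 13, 12, 7, 2, -8]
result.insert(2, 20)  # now [53, 91, 20, 13, 12, 7, 2, -8]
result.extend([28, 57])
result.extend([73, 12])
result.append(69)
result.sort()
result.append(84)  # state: [-8, 2, 7, 12, 12, 13, 20, 28, 53, 57, 69, 73, 91, 84]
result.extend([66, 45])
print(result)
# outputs [-8, 2, 7, 12, 12, 13, 20, 28, 53, 57, 69, 73, 91, 84, 66, 45]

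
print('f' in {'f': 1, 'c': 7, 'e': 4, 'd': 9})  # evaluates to True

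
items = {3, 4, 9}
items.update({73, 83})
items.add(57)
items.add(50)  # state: {3, 4, 9, 50, 57, 73, 83}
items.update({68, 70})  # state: {3, 4, 9, 50, 57, 68, 70, 73, 83}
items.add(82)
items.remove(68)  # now {3, 4, 9, 50, 57, 70, 73, 82, 83}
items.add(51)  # {3, 4, 9, 50, 51, 57, 70, 73, 82, 83}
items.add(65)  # {3, 4, 9, 50, 51, 57, 65, 70, 73, 82, 83}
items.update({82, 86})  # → {3, 4, 9, 50, 51, 57, 65, 70, 73, 82, 83, 86}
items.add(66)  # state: {3, 4, 9, 50, 51, 57, 65, 66, 70, 73, 82, 83, 86}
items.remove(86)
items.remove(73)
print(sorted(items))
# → [3, 4, 9, 50, 51, 57, 65, 66, 70, 82, 83]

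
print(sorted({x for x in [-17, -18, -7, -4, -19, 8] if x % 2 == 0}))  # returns [-18, -4, 8]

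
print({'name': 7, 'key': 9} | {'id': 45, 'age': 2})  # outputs {'name': 7, 'key': 9, 'id': 45, 'age': 2}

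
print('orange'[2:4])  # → an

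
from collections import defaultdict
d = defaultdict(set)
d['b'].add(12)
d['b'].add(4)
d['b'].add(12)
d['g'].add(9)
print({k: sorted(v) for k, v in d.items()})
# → {'b': [4, 12], 'g': [9]}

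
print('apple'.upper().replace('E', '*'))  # APPL*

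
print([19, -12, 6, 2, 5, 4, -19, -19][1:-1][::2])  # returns [-12, 2, 4]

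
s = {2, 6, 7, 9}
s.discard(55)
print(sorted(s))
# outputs [2, 6, 7, 9]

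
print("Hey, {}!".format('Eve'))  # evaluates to Hey, Eve!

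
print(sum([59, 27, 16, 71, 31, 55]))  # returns 259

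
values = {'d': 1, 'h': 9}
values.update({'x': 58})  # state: {'d': 1, 'h': 9, 'x': 58}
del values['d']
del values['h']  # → {'x': 58}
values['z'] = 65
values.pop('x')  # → 58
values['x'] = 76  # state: {'z': 65, 'x': 76}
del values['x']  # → {'z': 65}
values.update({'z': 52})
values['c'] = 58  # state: {'z': 52, 'c': 58}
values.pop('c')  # 58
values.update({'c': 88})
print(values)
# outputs {'z': 52, 'c': 88}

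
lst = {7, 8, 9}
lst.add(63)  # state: {7, 8, 9, 63}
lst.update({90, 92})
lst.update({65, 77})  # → {7, 8, 9, 63, 65, 77, 90, 92}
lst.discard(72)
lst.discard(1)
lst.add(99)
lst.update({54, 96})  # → {7, 8, 9, 54, 63, 65, 77, 90, 92, 96, 99}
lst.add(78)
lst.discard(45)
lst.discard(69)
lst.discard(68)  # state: {7, 8, 9, 54, 63, 65, 77, 78, 90, 92, 96, 99}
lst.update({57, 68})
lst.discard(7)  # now {8, 9, 54, 57, 63, 65, 68, 77, 78, 90, 92, 96, 99}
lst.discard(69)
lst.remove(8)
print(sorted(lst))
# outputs [9, 54, 57, 63, 65, 68, 77, 78, 90, 92, 96, 99]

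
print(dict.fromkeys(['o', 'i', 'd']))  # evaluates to {'o': None, 'i': None, 'd': None}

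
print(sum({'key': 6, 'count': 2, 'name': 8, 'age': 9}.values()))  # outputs 25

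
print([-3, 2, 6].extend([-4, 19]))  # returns None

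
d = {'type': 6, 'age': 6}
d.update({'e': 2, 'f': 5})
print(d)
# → {'type': 6, 'age': 6, 'e': 2, 'f': 5}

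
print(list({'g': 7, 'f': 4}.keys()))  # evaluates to ['g', 'f']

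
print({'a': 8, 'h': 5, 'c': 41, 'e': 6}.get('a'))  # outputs 8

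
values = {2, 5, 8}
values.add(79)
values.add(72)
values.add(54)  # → {2, 5, 8, 54, 72, 79}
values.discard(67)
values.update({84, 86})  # {2, 5, 8, 54, 72, 79, 84, 86}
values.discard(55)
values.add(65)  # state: {2, 5, 8, 54, 65, 72, 79, 84, 86}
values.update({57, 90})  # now {2, 5, 8, 54, 57, 65, 72, 79, 84, 86, 90}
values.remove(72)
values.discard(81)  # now {2, 5, 8, 54, 57, 65, 79, 84, 86, 90}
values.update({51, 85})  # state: {2, 5, 8, 51, 54, 57, 65, 79, 84, 85, 86, 90}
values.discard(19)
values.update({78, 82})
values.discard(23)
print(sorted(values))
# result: [2, 5, 8, 51, 54, 57, 65, 78, 79, 82, 84, 85, 86, 90]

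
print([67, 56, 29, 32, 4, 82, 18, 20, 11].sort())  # None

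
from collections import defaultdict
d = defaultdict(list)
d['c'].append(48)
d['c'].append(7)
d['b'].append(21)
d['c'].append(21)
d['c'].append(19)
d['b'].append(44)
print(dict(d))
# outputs {'c': [48, 7, 21, 19], 'b': [21, 44]}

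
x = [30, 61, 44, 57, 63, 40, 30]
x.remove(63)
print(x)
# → [30, 61, 44, 57, 40, 30]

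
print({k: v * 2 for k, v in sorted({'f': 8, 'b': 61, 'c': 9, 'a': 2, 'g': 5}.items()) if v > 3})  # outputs {'b': 122, 'c': 18, 'f': 16, 'g': 10}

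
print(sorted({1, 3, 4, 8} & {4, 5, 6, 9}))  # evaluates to [4]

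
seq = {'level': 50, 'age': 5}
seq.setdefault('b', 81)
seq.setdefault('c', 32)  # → 32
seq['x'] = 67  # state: {'level': 50, 'age': 5, 'b': 81, 'c': 32, 'x': 67}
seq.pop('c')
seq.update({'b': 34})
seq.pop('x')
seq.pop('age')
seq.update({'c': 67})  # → {'level': 50, 'b': 34, 'c': 67}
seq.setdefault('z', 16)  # 16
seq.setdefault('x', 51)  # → 51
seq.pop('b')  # 34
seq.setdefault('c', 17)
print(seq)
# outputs {'level': 50, 'c': 67, 'z': 16, 'x': 51}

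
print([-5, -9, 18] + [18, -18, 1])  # [-5, -9, 18, 18, -18, 1]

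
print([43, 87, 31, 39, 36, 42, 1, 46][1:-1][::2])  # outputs [87, 39, 42]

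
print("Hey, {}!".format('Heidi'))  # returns Hey, Heidi!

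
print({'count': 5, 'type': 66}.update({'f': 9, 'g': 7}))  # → None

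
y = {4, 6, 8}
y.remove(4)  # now {6, 8}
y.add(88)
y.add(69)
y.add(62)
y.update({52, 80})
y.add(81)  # {6, 8, 52, 62, 69, 80, 81, 88}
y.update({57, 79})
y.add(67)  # {6, 8, 52, 57, 62, 67, 69, 79, 80, 81, 88}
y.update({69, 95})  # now {6, 8, 52, 57, 62, 67, 69, 79, 80, 81, 88, 95}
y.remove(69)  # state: {6, 8, 52, 57, 62, 67, 79, 80, 81, 88, 95}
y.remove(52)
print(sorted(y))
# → [6, 8, 57, 62, 67, 79, 80, 81, 88, 95]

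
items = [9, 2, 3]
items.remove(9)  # [2, 3]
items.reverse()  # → [3, 2]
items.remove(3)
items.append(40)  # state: [2, 40]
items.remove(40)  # [2]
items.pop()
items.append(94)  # [94]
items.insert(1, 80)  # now [94, 80]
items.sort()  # [80, 94]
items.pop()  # 94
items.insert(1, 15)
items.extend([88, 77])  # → [80, 15, 88, 77]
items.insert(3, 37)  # [80, 15, 88, 37, 77]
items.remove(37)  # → [80, 15, 88, 77]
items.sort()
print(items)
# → [15, 77, 80, 88]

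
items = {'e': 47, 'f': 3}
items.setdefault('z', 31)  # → 31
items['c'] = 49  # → {'e': 47, 'f': 3, 'z': 31, 'c': 49}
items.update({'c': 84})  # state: {'e': 47, 'f': 3, 'z': 31, 'c': 84}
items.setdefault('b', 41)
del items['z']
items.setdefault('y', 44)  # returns 44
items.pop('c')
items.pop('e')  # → 47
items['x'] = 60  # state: {'f': 3, 'b': 41, 'y': 44, 'x': 60}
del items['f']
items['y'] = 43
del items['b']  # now {'y': 43, 'x': 60}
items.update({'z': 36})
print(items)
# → {'y': 43, 'x': 60, 'z': 36}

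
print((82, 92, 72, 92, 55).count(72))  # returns 1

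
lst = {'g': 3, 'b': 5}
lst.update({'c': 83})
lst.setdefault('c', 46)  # 83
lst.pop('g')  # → 3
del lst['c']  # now {'b': 5}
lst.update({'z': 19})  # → {'b': 5, 'z': 19}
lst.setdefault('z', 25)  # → 19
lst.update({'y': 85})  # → {'b': 5, 'z': 19, 'y': 85}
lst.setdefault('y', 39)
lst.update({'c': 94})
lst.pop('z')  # 19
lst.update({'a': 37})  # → {'b': 5, 'y': 85, 'c': 94, 'a': 37}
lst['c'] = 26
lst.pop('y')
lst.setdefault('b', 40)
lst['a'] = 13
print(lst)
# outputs {'b': 5, 'c': 26, 'a': 13}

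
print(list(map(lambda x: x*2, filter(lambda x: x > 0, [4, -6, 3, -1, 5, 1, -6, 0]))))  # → [8, 6, 10, 2]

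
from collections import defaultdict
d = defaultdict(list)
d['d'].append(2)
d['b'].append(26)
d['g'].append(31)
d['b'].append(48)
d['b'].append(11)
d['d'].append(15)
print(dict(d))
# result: {'d': [2, 15], 'b': [26, 48, 11], 'g': [31]}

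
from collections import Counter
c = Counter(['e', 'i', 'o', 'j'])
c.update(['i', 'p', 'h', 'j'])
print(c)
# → Counter({'i': 2, 'j': 2, 'e': 1, 'o': 1, 'p': 1, 'h': 1})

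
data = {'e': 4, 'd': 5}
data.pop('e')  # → 4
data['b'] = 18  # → {'d': 5, 'b': 18}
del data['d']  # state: {'b': 18}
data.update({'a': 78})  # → {'b': 18, 'a': 78}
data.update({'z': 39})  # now {'b': 18, 'a': 78, 'z': 39}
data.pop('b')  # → 18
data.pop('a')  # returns 78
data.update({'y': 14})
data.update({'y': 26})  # {'z': 39, 'y': 26}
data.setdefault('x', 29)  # 29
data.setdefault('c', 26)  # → 26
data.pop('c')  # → 26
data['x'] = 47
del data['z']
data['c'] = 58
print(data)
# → {'y': 26, 'x': 47, 'c': 58}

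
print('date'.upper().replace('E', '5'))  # DAT5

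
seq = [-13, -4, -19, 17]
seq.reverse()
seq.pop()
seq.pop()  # -4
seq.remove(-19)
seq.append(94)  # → [17, 94]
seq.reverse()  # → [94, 17]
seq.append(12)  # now [94, 17, 12]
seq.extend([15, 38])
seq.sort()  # [12, 15, 17, 38, 94]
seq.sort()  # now [12, 15, 17, 38, 94]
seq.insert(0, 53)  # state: [53, 12, 15, 17, 38, 94]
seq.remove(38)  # [53, 12, 15, 17, 94]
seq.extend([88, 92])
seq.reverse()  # [92, 88, 94, 17, 15, 12, 53]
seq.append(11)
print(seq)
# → [92, 88, 94, 17, 15, 12, 53, 11]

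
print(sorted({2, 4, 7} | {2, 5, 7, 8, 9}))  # [2, 4, 5, 7, 8, 9]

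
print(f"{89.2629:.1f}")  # 89.3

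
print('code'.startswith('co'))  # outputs True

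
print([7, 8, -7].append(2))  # None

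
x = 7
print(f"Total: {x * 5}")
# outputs Total: 35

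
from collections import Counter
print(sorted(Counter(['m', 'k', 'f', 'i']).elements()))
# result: ['f', 'i', 'k', 'm']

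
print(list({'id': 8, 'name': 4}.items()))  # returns [('id', 8), ('name', 4)]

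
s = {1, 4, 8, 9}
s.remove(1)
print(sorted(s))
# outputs [4, 8, 9]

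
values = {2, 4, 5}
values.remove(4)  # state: {2, 5}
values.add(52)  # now {2, 5, 52}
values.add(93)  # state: {2, 5, 52, 93}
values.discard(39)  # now {2, 5, 52, 93}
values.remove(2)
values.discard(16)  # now {5, 52, 93}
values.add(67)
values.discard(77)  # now {5, 52, 67, 93}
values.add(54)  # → {5, 52, 54, 67, 93}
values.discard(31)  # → {5, 52, 54, 67, 93}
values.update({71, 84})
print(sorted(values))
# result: [5, 52, 54, 67, 71, 84, 93]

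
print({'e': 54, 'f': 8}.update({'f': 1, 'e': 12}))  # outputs None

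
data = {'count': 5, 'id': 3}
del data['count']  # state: {'id': 3}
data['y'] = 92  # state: {'id': 3, 'y': 92}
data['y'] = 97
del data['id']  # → {'y': 97}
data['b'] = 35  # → {'y': 97, 'b': 35}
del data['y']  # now {'b': 35}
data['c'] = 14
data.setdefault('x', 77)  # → 77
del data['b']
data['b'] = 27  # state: {'c': 14, 'x': 77, 'b': 27}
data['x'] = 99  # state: {'c': 14, 'x': 99, 'b': 27}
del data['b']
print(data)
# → {'c': 14, 'x': 99}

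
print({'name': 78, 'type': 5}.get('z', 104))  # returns 104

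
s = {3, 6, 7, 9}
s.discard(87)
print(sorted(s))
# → [3, 6, 7, 9]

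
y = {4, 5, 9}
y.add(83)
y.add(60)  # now {4, 5, 9, 60, 83}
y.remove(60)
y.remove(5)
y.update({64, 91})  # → {4, 9, 64, 83, 91}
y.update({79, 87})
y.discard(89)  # {4, 9, 64, 79, 83, 87, 91}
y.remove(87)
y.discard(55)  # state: {4, 9, 64, 79, 83, 91}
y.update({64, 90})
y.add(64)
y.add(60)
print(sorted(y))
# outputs [4, 9, 60, 64, 79, 83, 90, 91]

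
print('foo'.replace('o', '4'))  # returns f44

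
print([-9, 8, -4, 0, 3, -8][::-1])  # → [-8, 3, 0, -4, 8, -9]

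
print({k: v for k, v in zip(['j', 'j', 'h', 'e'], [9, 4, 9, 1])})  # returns {'j': 4, 'h': 9, 'e': 1}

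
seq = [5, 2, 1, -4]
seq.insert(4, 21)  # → [5, 2, 1, -4, 21]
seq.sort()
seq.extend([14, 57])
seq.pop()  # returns 57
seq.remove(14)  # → [-4, 1, 2, 5, 21]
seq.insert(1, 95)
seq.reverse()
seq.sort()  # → [-4, 1, 2, 5, 21, 95]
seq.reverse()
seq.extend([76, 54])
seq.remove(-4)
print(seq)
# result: [95, 21, 5, 2, 1, 76, 54]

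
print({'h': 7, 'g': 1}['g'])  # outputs 1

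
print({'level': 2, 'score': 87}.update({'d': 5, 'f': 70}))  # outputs None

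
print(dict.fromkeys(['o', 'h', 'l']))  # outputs {'o': None, 'h': None, 'l': None}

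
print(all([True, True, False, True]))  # False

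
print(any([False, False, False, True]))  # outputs True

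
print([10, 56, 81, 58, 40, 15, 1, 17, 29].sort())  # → None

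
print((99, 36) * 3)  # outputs (99, 36, 99, 36, 99, 36)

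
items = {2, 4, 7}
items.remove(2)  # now {4, 7}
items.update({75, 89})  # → {4, 7, 75, 89}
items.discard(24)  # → {4, 7, 75, 89}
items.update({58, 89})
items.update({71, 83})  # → {4, 7, 58, 71, 75, 83, 89}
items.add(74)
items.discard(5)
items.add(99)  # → {4, 7, 58, 71, 74, 75, 83, 89, 99}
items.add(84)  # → {4, 7, 58, 71, 74, 75, 83, 84, 89, 99}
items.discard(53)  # {4, 7, 58, 71, 74, 75, 83, 84, 89, 99}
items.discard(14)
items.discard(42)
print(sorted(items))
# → [4, 7, 58, 71, 74, 75, 83, 84, 89, 99]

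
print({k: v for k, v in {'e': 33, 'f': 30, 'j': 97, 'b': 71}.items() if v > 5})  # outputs {'e': 33, 'f': 30, 'j': 97, 'b': 71}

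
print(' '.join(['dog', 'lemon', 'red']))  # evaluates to dog lemon red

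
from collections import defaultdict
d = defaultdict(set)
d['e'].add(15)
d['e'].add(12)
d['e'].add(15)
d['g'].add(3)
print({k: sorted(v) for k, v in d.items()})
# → {'e': [12, 15], 'g': [3]}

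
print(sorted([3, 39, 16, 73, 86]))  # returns [3, 16, 39, 73, 86]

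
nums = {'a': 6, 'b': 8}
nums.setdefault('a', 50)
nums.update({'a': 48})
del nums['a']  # {'b': 8}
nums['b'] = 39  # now {'b': 39}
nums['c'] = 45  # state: {'b': 39, 'c': 45}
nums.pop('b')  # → 39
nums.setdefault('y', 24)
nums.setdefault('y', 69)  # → 24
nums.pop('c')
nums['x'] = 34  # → {'y': 24, 'x': 34}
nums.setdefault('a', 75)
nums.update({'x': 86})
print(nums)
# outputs {'y': 24, 'x': 86, 'a': 75}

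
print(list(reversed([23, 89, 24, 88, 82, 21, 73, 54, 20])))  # [20, 54, 73, 21, 82, 88, 24, 89, 23]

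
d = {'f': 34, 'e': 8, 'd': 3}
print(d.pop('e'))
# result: 8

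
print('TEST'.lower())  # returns test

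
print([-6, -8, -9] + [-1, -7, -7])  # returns [-6, -8, -9, -1, -7, -7]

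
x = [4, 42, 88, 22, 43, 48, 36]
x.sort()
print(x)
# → [4, 22, 36, 42, 43, 48, 88]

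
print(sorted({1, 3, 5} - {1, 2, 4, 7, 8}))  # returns [3, 5]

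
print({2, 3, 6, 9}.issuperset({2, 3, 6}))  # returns True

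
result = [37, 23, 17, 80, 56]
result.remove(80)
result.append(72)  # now [37, 23, 17, 56, 72]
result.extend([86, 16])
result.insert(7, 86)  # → [37, 23, 17, 56, 72, 86, 16, 86]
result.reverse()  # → [86, 16, 86, 72, 56, 17, 23, 37]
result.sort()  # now [16, 17, 23, 37, 56, 72, 86, 86]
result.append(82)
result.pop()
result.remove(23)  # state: [16, 17, 37, 56, 72, 86, 86]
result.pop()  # 86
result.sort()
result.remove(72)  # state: [16, 17, 37, 56, 86]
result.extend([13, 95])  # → [16, 17, 37, 56, 86, 13, 95]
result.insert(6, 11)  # [16, 17, 37, 56, 86, 13, 11, 95]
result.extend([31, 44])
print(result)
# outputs [16, 17, 37, 56, 86, 13, 11, 95, 31, 44]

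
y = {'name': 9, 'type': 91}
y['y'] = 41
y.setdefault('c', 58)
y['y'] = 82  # {'name': 9, 'type': 91, 'y': 82, 'c': 58}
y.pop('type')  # 91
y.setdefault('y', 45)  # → 82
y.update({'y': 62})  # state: {'name': 9, 'y': 62, 'c': 58}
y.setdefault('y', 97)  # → 62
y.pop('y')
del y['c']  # {'name': 9}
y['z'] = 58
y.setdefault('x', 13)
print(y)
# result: {'name': 9, 'z': 58, 'x': 13}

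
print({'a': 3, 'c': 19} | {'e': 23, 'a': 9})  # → {'a': 9, 'c': 19, 'e': 23}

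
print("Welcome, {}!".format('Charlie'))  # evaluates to Welcome, Charlie!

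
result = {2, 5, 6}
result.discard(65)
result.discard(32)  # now {2, 5, 6}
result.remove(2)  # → {5, 6}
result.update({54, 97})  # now {5, 6, 54, 97}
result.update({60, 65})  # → {5, 6, 54, 60, 65, 97}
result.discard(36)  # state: {5, 6, 54, 60, 65, 97}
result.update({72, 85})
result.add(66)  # {5, 6, 54, 60, 65, 66, 72, 85, 97}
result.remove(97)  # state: {5, 6, 54, 60, 65, 66, 72, 85}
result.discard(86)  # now {5, 6, 54, 60, 65, 66, 72, 85}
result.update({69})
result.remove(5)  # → {6, 54, 60, 65, 66, 69, 72, 85}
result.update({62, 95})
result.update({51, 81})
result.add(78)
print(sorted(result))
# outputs [6, 51, 54, 60, 62, 65, 66, 69, 72, 78, 81, 85, 95]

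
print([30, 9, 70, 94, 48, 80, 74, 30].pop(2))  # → 70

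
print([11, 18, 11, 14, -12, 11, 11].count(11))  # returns 4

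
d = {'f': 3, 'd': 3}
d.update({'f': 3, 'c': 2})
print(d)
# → {'f': 3, 'd': 3, 'c': 2}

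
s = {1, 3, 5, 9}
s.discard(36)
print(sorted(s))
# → [1, 3, 5, 9]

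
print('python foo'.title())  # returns Python Foo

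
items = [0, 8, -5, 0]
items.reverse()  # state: [0, -5, 8, 0]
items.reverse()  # [0, 8, -5, 0]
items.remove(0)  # [8, -5, 0]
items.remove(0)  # [8, -5]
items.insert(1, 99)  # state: [8, 99, -5]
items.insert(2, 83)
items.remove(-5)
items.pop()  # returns 83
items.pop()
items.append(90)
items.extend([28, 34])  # [8, 90, 28, 34]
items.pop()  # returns 34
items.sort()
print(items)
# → [8, 28, 90]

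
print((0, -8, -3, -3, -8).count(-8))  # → 2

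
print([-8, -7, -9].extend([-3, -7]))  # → None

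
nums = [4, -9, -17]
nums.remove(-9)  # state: [4, -17]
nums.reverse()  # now [-17, 4]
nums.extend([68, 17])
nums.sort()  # [-17, 4, 17, 68]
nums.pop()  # 68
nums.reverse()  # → [17, 4, -17]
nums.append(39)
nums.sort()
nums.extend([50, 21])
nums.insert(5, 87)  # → [-17, 4, 17, 39, 50, 87, 21]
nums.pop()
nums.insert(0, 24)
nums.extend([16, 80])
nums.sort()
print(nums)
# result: [-17, 4, 16, 17, 24, 39, 50, 80, 87]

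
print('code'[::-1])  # edoc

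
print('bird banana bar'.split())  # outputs ['bird', 'banana', 'bar']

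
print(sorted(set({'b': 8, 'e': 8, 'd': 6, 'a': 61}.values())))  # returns [6, 8, 61]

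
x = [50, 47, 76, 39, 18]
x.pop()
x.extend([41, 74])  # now [50, 47, 76, 39, 41, 74]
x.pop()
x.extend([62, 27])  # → [50, 47, 76, 39, 41, 62, 27]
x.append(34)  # [50, 47, 76, 39, 41, 62, 27, 34]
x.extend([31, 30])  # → [50, 47, 76, 39, 41, 62, 27, 34, 31, 30]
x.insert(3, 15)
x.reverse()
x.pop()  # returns 50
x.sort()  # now [15, 27, 30, 31, 34, 39, 41, 47, 62, 76]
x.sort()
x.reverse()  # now [76, 62, 47, 41, 39, 34, 31, 30, 27, 15]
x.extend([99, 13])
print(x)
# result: [76, 62, 47, 41, 39, 34, 31, 30, 27, 15, 99, 13]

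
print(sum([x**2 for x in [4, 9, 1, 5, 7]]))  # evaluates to 172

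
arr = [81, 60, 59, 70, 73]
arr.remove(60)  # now [81, 59, 70, 73]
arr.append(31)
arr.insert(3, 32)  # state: [81, 59, 70, 32, 73, 31]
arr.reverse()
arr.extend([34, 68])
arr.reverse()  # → [68, 34, 81, 59, 70, 32, 73, 31]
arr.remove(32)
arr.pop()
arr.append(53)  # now [68, 34, 81, 59, 70, 73, 53]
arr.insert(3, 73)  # [68, 34, 81, 73, 59, 70, 73, 53]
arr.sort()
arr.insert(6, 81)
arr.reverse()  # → [81, 73, 81, 73, 70, 68, 59, 53, 34]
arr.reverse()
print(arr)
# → [34, 53, 59, 68, 70, 73, 81, 73, 81]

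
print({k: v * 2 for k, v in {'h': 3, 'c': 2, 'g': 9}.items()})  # {'h': 6, 'c': 4, 'g': 18}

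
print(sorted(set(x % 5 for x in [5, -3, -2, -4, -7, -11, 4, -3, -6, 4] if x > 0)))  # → [0, 4]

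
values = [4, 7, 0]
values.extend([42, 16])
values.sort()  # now [0, 4, 7, 16, 42]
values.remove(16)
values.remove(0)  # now [4, 7, 42]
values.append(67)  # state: [4, 7, 42, 67]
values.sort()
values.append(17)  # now [4, 7, 42, 67, 17]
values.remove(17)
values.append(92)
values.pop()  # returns 92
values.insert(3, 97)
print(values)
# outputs [4, 7, 42, 97, 67]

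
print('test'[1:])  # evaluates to est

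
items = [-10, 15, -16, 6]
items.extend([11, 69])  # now [-10, 15, -16, 6, 11, 69]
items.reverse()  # [69, 11, 6, -16, 15, -10]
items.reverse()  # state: [-10, 15, -16, 6, 11, 69]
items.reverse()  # [69, 11, 6, -16, 15, -10]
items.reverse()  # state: [-10, 15, -16, 6, 11, 69]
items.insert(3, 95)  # [-10, 15, -16, 95, 6, 11, 69]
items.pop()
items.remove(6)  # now [-10, 15, -16, 95, 11]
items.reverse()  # [11, 95, -16, 15, -10]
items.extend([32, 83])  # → [11, 95, -16, 15, -10, 32, 83]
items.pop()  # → 83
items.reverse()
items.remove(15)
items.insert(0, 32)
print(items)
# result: [32, 32, -10, -16, 95, 11]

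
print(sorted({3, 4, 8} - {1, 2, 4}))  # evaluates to [3, 8]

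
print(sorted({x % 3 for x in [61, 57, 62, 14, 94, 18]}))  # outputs [0, 1, 2]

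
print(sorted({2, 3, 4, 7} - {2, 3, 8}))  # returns [4, 7]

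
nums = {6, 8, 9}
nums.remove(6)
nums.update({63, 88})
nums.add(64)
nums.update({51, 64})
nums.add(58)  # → {8, 9, 51, 58, 63, 64, 88}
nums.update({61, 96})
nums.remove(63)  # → {8, 9, 51, 58, 61, 64, 88, 96}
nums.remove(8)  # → {9, 51, 58, 61, 64, 88, 96}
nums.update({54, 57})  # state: {9, 51, 54, 57, 58, 61, 64, 88, 96}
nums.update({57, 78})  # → {9, 51, 54, 57, 58, 61, 64, 78, 88, 96}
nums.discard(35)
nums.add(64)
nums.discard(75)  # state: {9, 51, 54, 57, 58, 61, 64, 78, 88, 96}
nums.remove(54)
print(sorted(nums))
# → [9, 51, 57, 58, 61, 64, 78, 88, 96]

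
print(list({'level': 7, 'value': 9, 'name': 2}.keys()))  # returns ['level', 'value', 'name']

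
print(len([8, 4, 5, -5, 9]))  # 5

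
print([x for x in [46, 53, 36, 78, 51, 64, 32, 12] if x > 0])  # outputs [46, 53, 36, 78, 51, 64, 32, 12]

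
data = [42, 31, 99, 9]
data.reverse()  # [9, 99, 31, 42]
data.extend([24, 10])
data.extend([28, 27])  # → [9, 99, 31, 42, 24, 10, 28, 27]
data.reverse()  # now [27, 28, 10, 24, 42, 31, 99, 9]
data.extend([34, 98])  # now [27, 28, 10, 24, 42, 31, 99, 9, 34, 98]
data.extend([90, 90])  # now [27, 28, 10, 24, 42, 31, 99, 9, 34, 98, 90, 90]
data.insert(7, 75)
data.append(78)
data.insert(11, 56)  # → [27, 28, 10, 24, 42, 31, 99, 75, 9, 34, 98, 56, 90, 90, 78]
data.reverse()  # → [78, 90, 90, 56, 98, 34, 9, 75, 99, 31, 42, 24, 10, 28, 27]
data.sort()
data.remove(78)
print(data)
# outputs [9, 10, 24, 27, 28, 31, 34, 42, 56, 75, 90, 90, 98, 99]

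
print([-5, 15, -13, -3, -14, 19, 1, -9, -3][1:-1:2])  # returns [15, -3, 19, -9]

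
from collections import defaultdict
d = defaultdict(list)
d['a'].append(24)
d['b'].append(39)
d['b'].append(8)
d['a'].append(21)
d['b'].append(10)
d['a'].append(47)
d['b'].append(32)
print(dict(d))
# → {'a': [24, 21, 47], 'b': [39, 8, 10, 32]}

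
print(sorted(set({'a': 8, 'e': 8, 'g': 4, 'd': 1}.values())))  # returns [1, 4, 8]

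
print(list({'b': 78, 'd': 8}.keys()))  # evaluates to ['b', 'd']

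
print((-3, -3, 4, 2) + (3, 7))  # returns (-3, -3, 4, 2, 3, 7)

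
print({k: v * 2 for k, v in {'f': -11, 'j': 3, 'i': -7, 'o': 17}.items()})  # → {'f': -22, 'j': 6, 'i': -14, 'o': 34}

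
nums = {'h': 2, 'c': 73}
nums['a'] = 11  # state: {'h': 2, 'c': 73, 'a': 11}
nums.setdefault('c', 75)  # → 73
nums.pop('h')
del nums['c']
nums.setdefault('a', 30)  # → 11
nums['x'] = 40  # {'a': 11, 'x': 40}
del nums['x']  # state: {'a': 11}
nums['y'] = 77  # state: {'a': 11, 'y': 77}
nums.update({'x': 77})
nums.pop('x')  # 77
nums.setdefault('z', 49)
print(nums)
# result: {'a': 11, 'y': 77, 'z': 49}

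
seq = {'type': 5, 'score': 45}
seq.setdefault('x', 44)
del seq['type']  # {'score': 45, 'x': 44}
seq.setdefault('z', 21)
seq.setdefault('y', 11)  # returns 11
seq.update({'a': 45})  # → {'score': 45, 'x': 44, 'z': 21, 'y': 11, 'a': 45}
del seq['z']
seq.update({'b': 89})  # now {'score': 45, 'x': 44, 'y': 11, 'a': 45, 'b': 89}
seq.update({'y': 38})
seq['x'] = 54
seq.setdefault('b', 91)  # 89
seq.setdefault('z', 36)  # 36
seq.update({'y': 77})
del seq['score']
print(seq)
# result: {'x': 54, 'y': 77, 'a': 45, 'b': 89, 'z': 36}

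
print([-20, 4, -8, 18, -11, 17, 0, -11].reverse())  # None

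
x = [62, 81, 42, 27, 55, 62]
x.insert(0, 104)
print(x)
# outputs [104, 62, 81, 42, 27, 55, 62]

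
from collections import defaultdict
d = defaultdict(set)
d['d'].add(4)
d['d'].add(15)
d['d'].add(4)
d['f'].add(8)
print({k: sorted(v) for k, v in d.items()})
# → {'d': [4, 15], 'f': [8]}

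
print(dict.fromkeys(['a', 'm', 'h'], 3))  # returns {'a': 3, 'm': 3, 'h': 3}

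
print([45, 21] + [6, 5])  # [45, 21, 6, 5]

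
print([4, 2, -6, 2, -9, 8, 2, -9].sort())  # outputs None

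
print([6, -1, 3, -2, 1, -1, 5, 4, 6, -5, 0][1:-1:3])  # [-1, 1, 4]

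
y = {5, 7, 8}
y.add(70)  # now {5, 7, 8, 70}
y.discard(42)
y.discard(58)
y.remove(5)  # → {7, 8, 70}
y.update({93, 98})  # {7, 8, 70, 93, 98}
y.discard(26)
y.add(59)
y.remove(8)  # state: {7, 59, 70, 93, 98}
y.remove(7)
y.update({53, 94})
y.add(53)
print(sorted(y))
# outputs [53, 59, 70, 93, 94, 98]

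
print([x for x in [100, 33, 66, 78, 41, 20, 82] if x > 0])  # [100, 33, 66, 78, 41, 20, 82]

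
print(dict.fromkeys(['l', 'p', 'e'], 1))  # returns {'l': 1, 'p': 1, 'e': 1}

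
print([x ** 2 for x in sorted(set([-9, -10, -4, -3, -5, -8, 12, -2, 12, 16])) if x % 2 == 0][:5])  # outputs [100, 64, 16, 4, 144]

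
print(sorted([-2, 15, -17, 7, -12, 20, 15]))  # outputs [-17, -12, -2, 7, 15, 15, 20]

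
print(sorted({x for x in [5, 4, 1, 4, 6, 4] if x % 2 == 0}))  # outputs [4, 6]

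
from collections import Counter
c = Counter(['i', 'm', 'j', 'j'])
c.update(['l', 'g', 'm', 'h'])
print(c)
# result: Counter({'m': 2, 'j': 2, 'i': 1, 'l': 1, 'g': 1, 'h': 1})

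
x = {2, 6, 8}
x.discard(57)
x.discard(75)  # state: {2, 6, 8}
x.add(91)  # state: {2, 6, 8, 91}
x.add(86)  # {2, 6, 8, 86, 91}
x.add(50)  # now {2, 6, 8, 50, 86, 91}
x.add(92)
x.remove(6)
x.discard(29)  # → {2, 8, 50, 86, 91, 92}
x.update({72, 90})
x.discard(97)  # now {2, 8, 50, 72, 86, 90, 91, 92}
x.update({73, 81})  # {2, 8, 50, 72, 73, 81, 86, 90, 91, 92}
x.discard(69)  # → {2, 8, 50, 72, 73, 81, 86, 90, 91, 92}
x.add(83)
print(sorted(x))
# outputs [2, 8, 50, 72, 73, 81, 83, 86, 90, 91, 92]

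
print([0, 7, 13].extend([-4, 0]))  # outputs None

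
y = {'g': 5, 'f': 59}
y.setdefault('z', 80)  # 80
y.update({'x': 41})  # {'g': 5, 'f': 59, 'z': 80, 'x': 41}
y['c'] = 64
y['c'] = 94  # {'g': 5, 'f': 59, 'z': 80, 'x': 41, 'c': 94}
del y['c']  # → {'g': 5, 'f': 59, 'z': 80, 'x': 41}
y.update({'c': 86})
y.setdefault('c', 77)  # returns 86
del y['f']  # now {'g': 5, 'z': 80, 'x': 41, 'c': 86}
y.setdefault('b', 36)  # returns 36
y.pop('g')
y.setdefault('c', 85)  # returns 86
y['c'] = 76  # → {'z': 80, 'x': 41, 'c': 76, 'b': 36}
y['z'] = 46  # {'z': 46, 'x': 41, 'c': 76, 'b': 36}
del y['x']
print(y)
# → {'z': 46, 'c': 76, 'b': 36}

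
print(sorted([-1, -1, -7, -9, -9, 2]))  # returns [-9, -9, -7, -1, -1, 2]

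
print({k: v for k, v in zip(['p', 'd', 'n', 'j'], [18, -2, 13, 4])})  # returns {'p': 18, 'd': -2, 'n': 13, 'j': 4}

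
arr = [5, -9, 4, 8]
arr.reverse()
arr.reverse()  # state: [5, -9, 4, 8]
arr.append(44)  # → [5, -9, 4, 8, 44]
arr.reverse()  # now [44, 8, 4, -9, 5]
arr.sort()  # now [-9, 4, 5, 8, 44]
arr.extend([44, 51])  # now [-9, 4, 5, 8, 44, 44, 51]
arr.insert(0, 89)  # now [89, -9, 4, 5, 8, 44, 44, 51]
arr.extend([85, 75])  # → [89, -9, 4, 5, 8, 44, 44, 51, 85, 75]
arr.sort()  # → [-9, 4, 5, 8, 44, 44, 51, 75, 85, 89]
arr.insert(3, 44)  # [-9, 4, 5, 44, 8, 44, 44, 51, 75, 85, 89]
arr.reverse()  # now [89, 85, 75, 51, 44, 44, 8, 44, 5, 4, -9]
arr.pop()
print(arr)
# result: [89, 85, 75, 51, 44, 44, 8, 44, 5, 4]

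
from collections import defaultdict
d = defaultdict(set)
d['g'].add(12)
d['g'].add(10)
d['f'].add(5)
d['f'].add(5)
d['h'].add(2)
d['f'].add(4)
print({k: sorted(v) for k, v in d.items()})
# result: {'g': [10, 12], 'f': [4, 5], 'h': [2]}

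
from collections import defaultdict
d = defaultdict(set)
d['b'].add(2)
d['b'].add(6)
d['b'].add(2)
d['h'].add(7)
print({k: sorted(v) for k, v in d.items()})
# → {'b': [2, 6], 'h': [7]}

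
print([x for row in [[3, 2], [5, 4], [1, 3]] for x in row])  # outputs [3, 2, 5, 4, 1, 3]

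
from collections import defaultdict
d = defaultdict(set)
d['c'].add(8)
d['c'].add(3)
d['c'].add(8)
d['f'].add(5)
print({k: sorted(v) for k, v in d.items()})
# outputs {'c': [3, 8], 'f': [5]}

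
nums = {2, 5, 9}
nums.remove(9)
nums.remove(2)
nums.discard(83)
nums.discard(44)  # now {5}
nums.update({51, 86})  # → {5, 51, 86}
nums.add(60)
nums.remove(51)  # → {5, 60, 86}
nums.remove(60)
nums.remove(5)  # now {86}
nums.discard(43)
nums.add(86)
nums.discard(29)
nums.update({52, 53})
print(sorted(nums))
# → [52, 53, 86]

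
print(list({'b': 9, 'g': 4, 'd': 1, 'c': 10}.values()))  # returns [9, 4, 1, 10]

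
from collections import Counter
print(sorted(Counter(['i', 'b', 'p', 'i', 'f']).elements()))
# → ['b', 'f', 'i', 'i', 'p']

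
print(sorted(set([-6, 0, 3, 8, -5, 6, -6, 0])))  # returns [-6, -5, 0, 3, 6, 8]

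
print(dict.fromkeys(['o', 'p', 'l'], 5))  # {'o': 5, 'p': 5, 'l': 5}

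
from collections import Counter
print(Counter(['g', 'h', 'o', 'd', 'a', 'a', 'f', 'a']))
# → Counter({'a': 3, 'g': 1, 'h': 1, 'o': 1, 'd': 1, 'f': 1})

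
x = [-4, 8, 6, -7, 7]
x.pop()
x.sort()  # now [-7, -4, 6, 8]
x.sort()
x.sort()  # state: [-7, -4, 6, 8]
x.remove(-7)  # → [-4, 6, 8]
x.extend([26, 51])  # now [-4, 6, 8, 26, 51]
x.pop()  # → 51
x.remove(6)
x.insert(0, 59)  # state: [59, -4, 8, 26]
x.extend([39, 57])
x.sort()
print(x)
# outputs [-4, 8, 26, 39, 57, 59]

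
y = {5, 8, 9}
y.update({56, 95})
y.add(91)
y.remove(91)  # {5, 8, 9, 56, 95}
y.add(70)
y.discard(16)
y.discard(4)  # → {5, 8, 9, 56, 70, 95}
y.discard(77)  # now {5, 8, 9, 56, 70, 95}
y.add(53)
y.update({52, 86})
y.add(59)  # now {5, 8, 9, 52, 53, 56, 59, 70, 86, 95}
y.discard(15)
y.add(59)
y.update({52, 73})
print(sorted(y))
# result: [5, 8, 9, 52, 53, 56, 59, 70, 73, 86, 95]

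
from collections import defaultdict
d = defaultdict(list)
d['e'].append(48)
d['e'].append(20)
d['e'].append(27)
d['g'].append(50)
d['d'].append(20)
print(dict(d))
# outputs {'e': [48, 20, 27], 'g': [50], 'd': [20]}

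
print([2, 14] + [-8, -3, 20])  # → [2, 14, -8, -3, 20]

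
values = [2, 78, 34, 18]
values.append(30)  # [2, 78, 34, 18, 30]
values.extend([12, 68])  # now [2, 78, 34, 18, 30, 12, 68]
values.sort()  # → [2, 12, 18, 30, 34, 68, 78]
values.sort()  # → [2, 12, 18, 30, 34, 68, 78]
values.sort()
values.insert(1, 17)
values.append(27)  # [2, 17, 12, 18, 30, 34, 68, 78, 27]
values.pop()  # 27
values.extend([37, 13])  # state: [2, 17, 12, 18, 30, 34, 68, 78, 37, 13]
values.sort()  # [2, 12, 13, 17, 18, 30, 34, 37, 68, 78]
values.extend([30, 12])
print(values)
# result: [2, 12, 13, 17, 18, 30, 34, 37, 68, 78, 30, 12]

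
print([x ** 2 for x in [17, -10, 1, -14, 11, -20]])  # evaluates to [289, 100, 1, 196, 121, 400]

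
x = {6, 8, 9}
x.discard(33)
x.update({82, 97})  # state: {6, 8, 9, 82, 97}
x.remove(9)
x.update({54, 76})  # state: {6, 8, 54, 76, 82, 97}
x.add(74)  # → {6, 8, 54, 74, 76, 82, 97}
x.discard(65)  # {6, 8, 54, 74, 76, 82, 97}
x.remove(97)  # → {6, 8, 54, 74, 76, 82}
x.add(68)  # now {6, 8, 54, 68, 74, 76, 82}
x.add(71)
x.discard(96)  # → {6, 8, 54, 68, 71, 74, 76, 82}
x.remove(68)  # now {6, 8, 54, 71, 74, 76, 82}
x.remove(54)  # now {6, 8, 71, 74, 76, 82}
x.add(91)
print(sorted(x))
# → [6, 8, 71, 74, 76, 82, 91]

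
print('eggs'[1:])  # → ggs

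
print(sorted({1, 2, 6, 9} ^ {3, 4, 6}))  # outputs [1, 2, 3, 4, 9]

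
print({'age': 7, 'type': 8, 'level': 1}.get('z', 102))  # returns 102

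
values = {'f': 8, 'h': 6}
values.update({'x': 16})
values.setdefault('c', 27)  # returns 27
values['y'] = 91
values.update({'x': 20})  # {'f': 8, 'h': 6, 'x': 20, 'c': 27, 'y': 91}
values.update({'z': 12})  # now {'f': 8, 'h': 6, 'x': 20, 'c': 27, 'y': 91, 'z': 12}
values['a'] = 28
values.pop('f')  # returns 8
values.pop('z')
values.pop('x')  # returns 20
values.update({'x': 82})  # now {'h': 6, 'c': 27, 'y': 91, 'a': 28, 'x': 82}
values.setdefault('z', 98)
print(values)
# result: {'h': 6, 'c': 27, 'y': 91, 'a': 28, 'x': 82, 'z': 98}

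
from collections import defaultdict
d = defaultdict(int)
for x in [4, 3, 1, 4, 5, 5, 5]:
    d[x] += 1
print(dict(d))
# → {4: 2, 3: 1, 1: 1, 5: 3}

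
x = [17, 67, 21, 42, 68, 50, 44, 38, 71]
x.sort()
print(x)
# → [17, 21, 38, 42, 44, 50, 67, 68, 71]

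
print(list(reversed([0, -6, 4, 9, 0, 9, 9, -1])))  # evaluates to [-1, 9, 9, 0, 9, 4, -6, 0]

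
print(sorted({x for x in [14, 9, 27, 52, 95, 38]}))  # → [9, 14, 27, 38, 52, 95]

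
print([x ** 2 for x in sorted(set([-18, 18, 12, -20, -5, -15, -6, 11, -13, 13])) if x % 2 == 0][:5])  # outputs [400, 324, 36, 144, 324]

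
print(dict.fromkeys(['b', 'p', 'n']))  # {'b': None, 'p': None, 'n': None}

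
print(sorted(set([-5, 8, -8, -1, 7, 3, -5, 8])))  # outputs [-8, -5, -1, 3, 7, 8]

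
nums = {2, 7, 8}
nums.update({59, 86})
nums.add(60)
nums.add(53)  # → {2, 7, 8, 53, 59, 60, 86}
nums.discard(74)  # {2, 7, 8, 53, 59, 60, 86}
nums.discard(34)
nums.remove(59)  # {2, 7, 8, 53, 60, 86}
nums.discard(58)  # {2, 7, 8, 53, 60, 86}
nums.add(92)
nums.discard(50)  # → {2, 7, 8, 53, 60, 86, 92}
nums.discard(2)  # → {7, 8, 53, 60, 86, 92}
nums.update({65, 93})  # {7, 8, 53, 60, 65, 86, 92, 93}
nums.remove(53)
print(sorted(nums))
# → [7, 8, 60, 65, 86, 92, 93]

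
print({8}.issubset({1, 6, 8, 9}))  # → True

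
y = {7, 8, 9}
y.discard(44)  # {7, 8, 9}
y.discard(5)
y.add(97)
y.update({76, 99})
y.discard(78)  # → {7, 8, 9, 76, 97, 99}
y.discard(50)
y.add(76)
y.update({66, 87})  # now {7, 8, 9, 66, 76, 87, 97, 99}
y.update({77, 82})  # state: {7, 8, 9, 66, 76, 77, 82, 87, 97, 99}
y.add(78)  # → {7, 8, 9, 66, 76, 77, 78, 82, 87, 97, 99}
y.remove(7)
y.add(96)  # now {8, 9, 66, 76, 77, 78, 82, 87, 96, 97, 99}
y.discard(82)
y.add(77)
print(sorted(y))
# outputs [8, 9, 66, 76, 77, 78, 87, 96, 97, 99]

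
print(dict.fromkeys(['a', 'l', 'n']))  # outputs {'a': None, 'l': None, 'n': None}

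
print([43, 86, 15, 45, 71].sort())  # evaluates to None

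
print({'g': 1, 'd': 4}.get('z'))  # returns None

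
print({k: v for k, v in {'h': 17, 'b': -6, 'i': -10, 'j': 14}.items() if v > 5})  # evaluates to {'h': 17, 'j': 14}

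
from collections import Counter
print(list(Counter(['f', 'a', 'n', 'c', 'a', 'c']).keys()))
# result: ['f', 'a', 'n', 'c']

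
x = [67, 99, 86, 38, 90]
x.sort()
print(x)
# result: [38, 67, 86, 90, 99]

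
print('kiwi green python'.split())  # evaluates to ['kiwi', 'green', 'python']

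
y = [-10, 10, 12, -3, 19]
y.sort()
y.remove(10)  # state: [-10, -3, 12, 19]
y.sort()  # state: [-10, -3, 12, 19]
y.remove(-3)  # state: [-10, 12, 19]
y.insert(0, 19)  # [19, -10, 12, 19]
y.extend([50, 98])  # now [19, -10, 12, 19, 50, 98]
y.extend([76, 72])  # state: [19, -10, 12, 19, 50, 98, 76, 72]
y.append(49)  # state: [19, -10, 12, 19, 50, 98, 76, 72, 49]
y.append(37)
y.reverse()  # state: [37, 49, 72, 76, 98, 50, 19, 12, -10, 19]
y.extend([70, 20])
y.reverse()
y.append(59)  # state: [20, 70, 19, -10, 12, 19, 50, 98, 76, 72, 49, 37, 59]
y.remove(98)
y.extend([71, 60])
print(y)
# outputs [20, 70, 19, -10, 12, 19, 50, 76, 72, 49, 37, 59, 71, 60]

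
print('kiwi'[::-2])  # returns ii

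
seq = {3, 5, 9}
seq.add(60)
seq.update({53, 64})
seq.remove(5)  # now {3, 9, 53, 60, 64}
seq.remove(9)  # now {3, 53, 60, 64}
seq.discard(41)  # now {3, 53, 60, 64}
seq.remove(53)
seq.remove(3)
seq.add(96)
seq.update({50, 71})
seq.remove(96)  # {50, 60, 64, 71}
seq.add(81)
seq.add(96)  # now {50, 60, 64, 71, 81, 96}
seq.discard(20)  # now {50, 60, 64, 71, 81, 96}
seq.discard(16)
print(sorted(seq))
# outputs [50, 60, 64, 71, 81, 96]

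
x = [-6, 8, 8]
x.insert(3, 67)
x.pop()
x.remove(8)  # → [-6, 8]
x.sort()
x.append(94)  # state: [-6, 8, 94]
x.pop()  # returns 94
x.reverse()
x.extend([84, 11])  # [8, -6, 84, 11]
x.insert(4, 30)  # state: [8, -6, 84, 11, 30]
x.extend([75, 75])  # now [8, -6, 84, 11, 30, 75, 75]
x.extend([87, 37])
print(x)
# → [8, -6, 84, 11, 30, 75, 75, 87, 37]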